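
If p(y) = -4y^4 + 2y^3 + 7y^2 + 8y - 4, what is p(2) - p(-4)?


p(2) = -8
p(-4) = -1076
p(2) - p(-4) = -8 + 1076 = 1068


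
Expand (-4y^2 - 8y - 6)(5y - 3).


Distribute each term of the first polynomial:
  (-4y^2)(5y - 3) = -20y^3 + 12y^2
  (-8y)(5y - 3) = -40y^2 + 24y
  (-6)(5y - 3) = -30y + 18
Sum: -20y^3 - 28y^2 - 6y + 18


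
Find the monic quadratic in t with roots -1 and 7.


p(t) = (t + 1)(t - 7)
Expand: t^2 - 6t - 7


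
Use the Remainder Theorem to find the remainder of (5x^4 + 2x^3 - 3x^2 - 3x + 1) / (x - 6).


By the Remainder Theorem, the remainder equals p(6):
  5*(6)^4 = 6480
  2*(6)^3 = 432
  -3*(6)^2 = -108
  -3*(6)^1 = -18
  constant: 1
Sum: 6480 + 432 - 108 - 18 + 1 = 6787


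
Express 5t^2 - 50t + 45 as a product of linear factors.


Roots satisfy r1 + r2 = -b/a = 10 and r1*r2 = c/a = 9.
So r1 = 1, r2 = 9.
5t^2 - 50t + 45 = 5(t - r1)(t - r2) = 5(t - 1)(t - 9)


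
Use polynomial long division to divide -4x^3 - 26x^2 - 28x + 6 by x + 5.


(-4x^3 - 26x^2 - 28x + 6) / (x + 5)
Step 1: -4x^2 * (x + 5) = -4x^3 - 20x^2; subtract.
Step 2: -6x * (x + 5) = -6x^2 - 30x; subtract.
Step 3: 2 * (x + 5) = 2x + 10; subtract.
Quotient: -4x^2 - 6x + 2, Remainder: -4


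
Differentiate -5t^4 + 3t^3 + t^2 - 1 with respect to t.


Apply the power rule term by term:
  d/dt(-5t^4) = -20t^3
  d/dt(3t^3) = 9t^2
  d/dt(t^2) = 2t
  d/dt(-1) = 0
p'(t) = -20t^3 + 9t^2 + 2t


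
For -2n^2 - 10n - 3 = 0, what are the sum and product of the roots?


For an^2+bn+c=0: sum = -b/a, product = c/a.
a=-2, b=-10, c=-3
Sum = -(-10)/-2 = -5
Product = (-3)/-2 = 3/2


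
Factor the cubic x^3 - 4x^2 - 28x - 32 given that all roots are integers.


Try integer roots (divisors of -32). x=8: p(8)=0.
Divide out (x - 8): quotient is x^2 + 4x + 4.
Factor the quadratic: (x + 2)(x + 2)
Result: (x - 8)(x + 2)(x + 2)


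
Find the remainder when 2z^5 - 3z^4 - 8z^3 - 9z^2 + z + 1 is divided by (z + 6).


By the Remainder Theorem, the remainder equals p(-6):
  2*(-6)^5 = -15552
  -3*(-6)^4 = -3888
  -8*(-6)^3 = 1728
  -9*(-6)^2 = -324
  1*(-6)^1 = -6
  constant: 1
Sum: -15552 - 3888 + 1728 - 324 - 6 + 1 = -18041


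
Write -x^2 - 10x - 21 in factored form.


Roots satisfy r1 + r2 = -b/a = -10 and r1*r2 = c/a = 21.
So r1 = -7, r2 = -3.
-x^2 - 10x - 21 = -(x - r1)(x - r2) = -(x + 7)(x + 3)


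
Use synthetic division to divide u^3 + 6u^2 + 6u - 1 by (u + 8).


Synthetic division with c = -8. Coefficients: 1, 6, 6, -1
Bring down 1.
  1 * -8 = -8; -8 + 6 = -2
  -2 * -8 = 16; 16 + 6 = 22
  22 * -8 = -176; -176 - 1 = -177
Quotient: u^2 - 2u + 22, Remainder: -177


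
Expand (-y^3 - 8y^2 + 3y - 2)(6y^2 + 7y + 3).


Distribute each term of the first polynomial:
  (-y^3)(6y^2 + 7y + 3) = -6y^5 - 7y^4 - 3y^3
  (-8y^2)(6y^2 + 7y + 3) = -48y^4 - 56y^3 - 24y^2
  (3y)(6y^2 + 7y + 3) = 18y^3 + 21y^2 + 9y
  (-2)(6y^2 + 7y + 3) = -12y^2 - 14y - 6
Sum: -6y^5 - 55y^4 - 41y^3 - 15y^2 - 5y - 6


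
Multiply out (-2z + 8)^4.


Expand (-2z + 8)^4 by repeated multiplication:
  (-2z + 8)^2 = 4z^2 - 32z + 64
  (-2z + 8)^3 = -8z^3 + 96z^2 - 384z + 512
= 16z^4 - 256z^3 + 1536z^2 - 4096z + 4096


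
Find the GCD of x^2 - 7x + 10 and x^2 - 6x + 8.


Factor each:
  x^2 - 7x + 10 = (x - 2)(x - 5)
  x^2 - 6x + 8 = (x - 2)(x - 4)
Common monic factor: x - 2


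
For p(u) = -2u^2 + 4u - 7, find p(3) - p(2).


p(3) = -13
p(2) = -7
p(3) - p(2) = -13 + 7 = -6


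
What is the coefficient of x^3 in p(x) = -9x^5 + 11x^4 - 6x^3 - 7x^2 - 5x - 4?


Read off the coefficient of x^3: -6


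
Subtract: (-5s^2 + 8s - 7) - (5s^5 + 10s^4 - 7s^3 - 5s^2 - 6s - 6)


Distribute the minus sign:
  (-5s^2 + 8s - 7)
- (5s^5 + 10s^4 - 7s^3 - 5s^2 - 6s - 6)
Negate second polynomial: -5s^5 - 10s^4 + 7s^3 + 5s^2 + 6s + 6
Add: -5s^5 - 10s^4 + 7s^3 + 14s - 1


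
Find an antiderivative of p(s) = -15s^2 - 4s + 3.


Reverse power rule on each term:
  ∫ -15s^2 ds = -5s^3
  ∫ -4s ds = -2s^2
  ∫ 3 ds = 3s
F(s) = -5s^3 - 2s^2 + 3s + C


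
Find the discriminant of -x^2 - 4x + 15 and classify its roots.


D = b^2 - 4ac = (-4)^2 - 4(-1)(15) = 16 + 60 = 76
Since D > 0: two distinct irrational roots


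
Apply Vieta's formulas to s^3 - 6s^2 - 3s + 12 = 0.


Monic cubic s^3+bs^2+cs+d=0: sum=-b, pairwise sum=c, product=-d.
b=-6, c=-3, d=12
r1+r2+r3 = 6
r1r2+r1r3+r2r3 = -3
r1r2r3 = -12


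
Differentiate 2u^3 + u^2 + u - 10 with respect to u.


Apply the power rule term by term:
  d/du(2u^3) = 6u^2
  d/du(u^2) = 2u
  d/du(u) = 1
  d/du(-10) = 0
p'(u) = 6u^2 + 2u + 1


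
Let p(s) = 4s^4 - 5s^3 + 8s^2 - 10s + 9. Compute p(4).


Using direct substitution:
  4 * (4)^4 = 1024
  -5 * (4)^3 = -320
  8 * (4)^2 = 128
  -10 * (4)^1 = -40
  constant: 9
Sum = 1024 - 320 + 128 - 40 + 9 = 801


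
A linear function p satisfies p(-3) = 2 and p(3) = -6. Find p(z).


p(z) = mz + b. Using p(-3)=2, p(3)=-6:
m = (2 + 6)/(-3 - 3) = 8/-6 = -4/3
b = 2 - m*(-3) = 2 - 4 = -2
p(z) = -(4/3)z - 2


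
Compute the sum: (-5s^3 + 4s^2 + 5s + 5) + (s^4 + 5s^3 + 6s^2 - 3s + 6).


Align terms by degree and add:
  -5s^3 + 4s^2 + 5s + 5
+ s^4 + 5s^3 + 6s^2 - 3s + 6
= s^4 + 10s^2 + 2s + 11


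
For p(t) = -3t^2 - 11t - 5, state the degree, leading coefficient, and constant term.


Highest power of t is 2, with coefficient -3. Constant term is -5.
Degree = 2, leading coefficient = -3, constant term = -5


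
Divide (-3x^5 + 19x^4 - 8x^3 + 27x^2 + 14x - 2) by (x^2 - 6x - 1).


(-3x^5 + 19x^4 - 8x^3 + 27x^2 + 14x - 2) / (x^2 - 6x - 1)
Step 1: -3x^3 * (x^2 - 6x - 1) = -3x^5 + 18x^4 + 3x^3; subtract.
Step 2: x^2 * (x^2 - 6x - 1) = x^4 - 6x^3 - x^2; subtract.
Step 3: -5x * (x^2 - 6x - 1) = -5x^3 + 30x^2 + 5x; subtract.
Step 4: -2 * (x^2 - 6x - 1) = -2x^2 + 12x + 2; subtract.
Quotient: -3x^3 + x^2 - 5x - 2, Remainder: -3x - 4


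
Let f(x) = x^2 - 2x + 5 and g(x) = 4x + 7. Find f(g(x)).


Substitute g(x) into f:
f(g(x)) = 1*(4x + 7)^2 + (-2)*(4x + 7) + 5
(4x + 7)^2 = 16x^2 + 56x + 49
Expand and combine: 16x^2 + 48x + 40


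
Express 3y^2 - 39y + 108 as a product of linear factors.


Roots satisfy r1 + r2 = -b/a = 13 and r1*r2 = c/a = 36.
So r1 = 4, r2 = 9.
3y^2 - 39y + 108 = 3(y - r1)(y - r2) = 3(y - 4)(y - 9)


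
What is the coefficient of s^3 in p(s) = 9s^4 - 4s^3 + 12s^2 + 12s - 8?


Read off the coefficient of s^3: -4


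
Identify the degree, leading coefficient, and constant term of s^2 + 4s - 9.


Highest power of s is 2, with coefficient 1. Constant term is -9.
Degree = 2, leading coefficient = 1, constant term = -9


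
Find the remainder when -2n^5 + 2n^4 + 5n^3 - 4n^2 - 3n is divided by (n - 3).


By the Remainder Theorem, the remainder equals p(3):
  -2*(3)^5 = -486
  2*(3)^4 = 162
  5*(3)^3 = 135
  -4*(3)^2 = -36
  -3*(3)^1 = -9
  constant: 0
Sum: -486 + 162 + 135 - 36 - 9 + 0 = -234


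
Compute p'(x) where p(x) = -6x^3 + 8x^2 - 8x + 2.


Apply the power rule term by term:
  d/dx(-6x^3) = -18x^2
  d/dx(8x^2) = 16x
  d/dx(-8x) = -8
  d/dx(2) = 0
p'(x) = -18x^2 + 16x - 8


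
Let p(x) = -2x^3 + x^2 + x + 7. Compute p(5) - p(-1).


p(5) = -213
p(-1) = 9
p(5) - p(-1) = -213 - 9 = -222


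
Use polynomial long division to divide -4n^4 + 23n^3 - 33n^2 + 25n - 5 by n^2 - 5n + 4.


(-4n^4 + 23n^3 - 33n^2 + 25n - 5) / (n^2 - 5n + 4)
Step 1: -4n^2 * (n^2 - 5n + 4) = -4n^4 + 20n^3 - 16n^2; subtract.
Step 2: 3n * (n^2 - 5n + 4) = 3n^3 - 15n^2 + 12n; subtract.
Step 3: -2 * (n^2 - 5n + 4) = -2n^2 + 10n - 8; subtract.
Quotient: -4n^2 + 3n - 2, Remainder: 3n + 3


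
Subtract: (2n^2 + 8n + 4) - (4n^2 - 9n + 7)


Distribute the minus sign:
  (2n^2 + 8n + 4)
- (4n^2 - 9n + 7)
Negate second polynomial: -4n^2 + 9n - 7
Add: -2n^2 + 17n - 3


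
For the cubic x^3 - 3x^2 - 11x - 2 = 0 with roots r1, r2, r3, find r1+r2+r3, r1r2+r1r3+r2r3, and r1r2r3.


Monic cubic x^3+bx^2+cx+d=0: sum=-b, pairwise sum=c, product=-d.
b=-3, c=-11, d=-2
r1+r2+r3 = 3
r1r2+r1r3+r2r3 = -11
r1r2r3 = 2


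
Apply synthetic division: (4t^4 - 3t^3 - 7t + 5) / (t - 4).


Synthetic division with c = 4. Coefficients: 4, -3, 0, -7, 5
Bring down 4.
  4 * 4 = 16; 16 - 3 = 13
  13 * 4 = 52; 52 + 0 = 52
  52 * 4 = 208; 208 - 7 = 201
  201 * 4 = 804; 804 + 5 = 809
Quotient: 4t^3 + 13t^2 + 52t + 201, Remainder: 809


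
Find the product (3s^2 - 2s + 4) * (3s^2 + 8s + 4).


Distribute each term of the first polynomial:
  (3s^2)(3s^2 + 8s + 4) = 9s^4 + 24s^3 + 12s^2
  (-2s)(3s^2 + 8s + 4) = -6s^3 - 16s^2 - 8s
  (4)(3s^2 + 8s + 4) = 12s^2 + 32s + 16
Sum: 9s^4 + 18s^3 + 8s^2 + 24s + 16


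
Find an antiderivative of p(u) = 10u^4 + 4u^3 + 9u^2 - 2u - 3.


Reverse power rule on each term:
  ∫ 10u^4 du = 2u^5
  ∫ 4u^3 du = u^4
  ∫ 9u^2 du = 3u^3
  ∫ -2u du = -u^2
  ∫ -3 du = -3u
F(u) = 2u^5 + u^4 + 3u^3 - u^2 - 3u + C


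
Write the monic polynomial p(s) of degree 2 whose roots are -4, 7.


p(s) = (s + 4)(s - 7)
Expand: s^2 - 3s - 28


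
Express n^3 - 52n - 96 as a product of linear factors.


Try integer roots (divisors of -96). n=-6: p(-6)=0.
Divide out (n + 6): quotient is n^2 - 6n - 16.
Factor the quadratic: (n + 2)(n - 8)
Result: (n + 6)(n + 2)(n - 8)


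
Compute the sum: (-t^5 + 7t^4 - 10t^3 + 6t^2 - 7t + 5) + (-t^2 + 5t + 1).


Align terms by degree and add:
  -t^5 + 7t^4 - 10t^3 + 6t^2 - 7t + 5
  -t^2 + 5t + 1
= -t^5 + 7t^4 - 10t^3 + 5t^2 - 2t + 6


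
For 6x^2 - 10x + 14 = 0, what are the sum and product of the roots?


For ax^2+bx+c=0: sum = -b/a, product = c/a.
a=6, b=-10, c=14
Sum = -(-10)/6 = 5/3
Product = (14)/6 = 7/3


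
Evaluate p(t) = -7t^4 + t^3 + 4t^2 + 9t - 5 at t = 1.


Using direct substitution:
  -7 * (1)^4 = -7
  1 * (1)^3 = 1
  4 * (1)^2 = 4
  9 * (1)^1 = 9
  constant: -5
Sum = -7 + 1 + 4 + 9 - 5 = 2


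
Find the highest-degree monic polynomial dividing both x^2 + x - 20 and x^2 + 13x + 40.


Factor each:
  x^2 + x - 20 = (x + 5)(x - 4)
  x^2 + 13x + 40 = (x + 5)(x + 8)
Common monic factor: x + 5


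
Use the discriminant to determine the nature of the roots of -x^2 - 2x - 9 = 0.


D = b^2 - 4ac = (-2)^2 - 4(-1)(-9) = 4 - 36 = -32
Since D < 0: two complex conjugate roots (no real roots)


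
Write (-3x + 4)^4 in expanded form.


Expand (-3x + 4)^4 by repeated multiplication:
  (-3x + 4)^2 = 9x^2 - 24x + 16
  (-3x + 4)^3 = -27x^3 + 108x^2 - 144x + 64
= 81x^4 - 432x^3 + 864x^2 - 768x + 256


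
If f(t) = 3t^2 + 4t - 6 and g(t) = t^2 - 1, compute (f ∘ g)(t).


Substitute g(t) into f:
f(g(t)) = 3*(t^2 - 1)^2 + 4*(t^2 - 1) + (-6)
(t^2 - 1)^2 = t^4 - 2t^2 + 1
Expand and combine: 3t^4 - 2t^2 - 7


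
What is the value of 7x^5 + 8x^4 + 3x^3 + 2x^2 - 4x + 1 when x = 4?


Using direct substitution:
  7 * (4)^5 = 7168
  8 * (4)^4 = 2048
  3 * (4)^3 = 192
  2 * (4)^2 = 32
  -4 * (4)^1 = -16
  constant: 1
Sum = 7168 + 2048 + 192 + 32 - 16 + 1 = 9425


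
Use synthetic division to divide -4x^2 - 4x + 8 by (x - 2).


Synthetic division with c = 2. Coefficients: -4, -4, 8
Bring down -4.
  -4 * 2 = -8; -8 - 4 = -12
  -12 * 2 = -24; -24 + 8 = -16
Quotient: -4x - 12, Remainder: -16


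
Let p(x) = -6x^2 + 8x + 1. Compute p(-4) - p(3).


p(-4) = -127
p(3) = -29
p(-4) - p(3) = -127 + 29 = -98


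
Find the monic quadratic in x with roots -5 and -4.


p(x) = (x + 5)(x + 4)
Expand: x^2 + 9x + 20


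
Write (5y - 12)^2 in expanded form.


Expand (5y - 12)^2 by repeated multiplication:
= 25y^2 - 120y + 144


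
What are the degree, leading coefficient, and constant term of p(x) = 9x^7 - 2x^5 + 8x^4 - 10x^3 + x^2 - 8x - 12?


Highest power of x is 7, with coefficient 9. Constant term is -12.
Degree = 7, leading coefficient = 9, constant term = -12


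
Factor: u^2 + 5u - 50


Roots satisfy r1 + r2 = -b/a = -5 and r1*r2 = c/a = -50.
So r1 = 5, r2 = -10.
u^2 + 5u - 50 = (u - r1)(u - r2) = (u - 5)(u + 10)


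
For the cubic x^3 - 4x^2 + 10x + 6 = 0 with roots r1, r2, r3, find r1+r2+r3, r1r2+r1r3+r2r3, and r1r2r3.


Monic cubic x^3+bx^2+cx+d=0: sum=-b, pairwise sum=c, product=-d.
b=-4, c=10, d=6
r1+r2+r3 = 4
r1r2+r1r3+r2r3 = 10
r1r2r3 = -6


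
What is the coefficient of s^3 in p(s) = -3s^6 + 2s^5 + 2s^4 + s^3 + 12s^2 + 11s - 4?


Read off the coefficient of s^3: 1


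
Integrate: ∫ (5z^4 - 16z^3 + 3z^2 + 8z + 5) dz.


Reverse power rule on each term:
  ∫ 5z^4 dz = z^5
  ∫ -16z^3 dz = -4z^4
  ∫ 3z^2 dz = z^3
  ∫ 8z dz = 4z^2
  ∫ 5 dz = 5z
F(z) = z^5 - 4z^4 + z^3 + 4z^2 + 5z + C


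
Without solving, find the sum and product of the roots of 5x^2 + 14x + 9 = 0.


For ax^2+bx+c=0: sum = -b/a, product = c/a.
a=5, b=14, c=9
Sum = -(14)/5 = -14/5
Product = (9)/5 = 9/5


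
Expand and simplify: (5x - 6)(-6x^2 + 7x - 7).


Distribute each term of the first polynomial:
  (5x)(-6x^2 + 7x - 7) = -30x^3 + 35x^2 - 35x
  (-6)(-6x^2 + 7x - 7) = 36x^2 - 42x + 42
Sum: -30x^3 + 71x^2 - 77x + 42


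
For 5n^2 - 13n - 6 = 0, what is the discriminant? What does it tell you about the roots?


D = b^2 - 4ac = (-13)^2 - 4(5)(-6) = 169 + 120 = 289
Since D > 0: two distinct rational roots


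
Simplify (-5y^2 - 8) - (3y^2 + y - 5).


Distribute the minus sign:
  (-5y^2 - 8)
- (3y^2 + y - 5)
Negate second polynomial: -3y^2 - y + 5
Add: -8y^2 - y - 3


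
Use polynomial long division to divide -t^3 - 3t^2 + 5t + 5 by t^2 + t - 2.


(-t^3 - 3t^2 + 5t + 5) / (t^2 + t - 2)
Step 1: -t * (t^2 + t - 2) = -t^3 - t^2 + 2t; subtract.
Step 2: -2 * (t^2 + t - 2) = -2t^2 - 2t + 4; subtract.
Quotient: -t - 2, Remainder: 5t + 1


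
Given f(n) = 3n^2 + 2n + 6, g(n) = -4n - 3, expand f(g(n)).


Substitute g(n) into f:
f(g(n)) = 3*(-4n - 3)^2 + 2*(-4n - 3) + 6
(-4n - 3)^2 = 16n^2 + 24n + 9
Expand and combine: 48n^2 + 64n + 27


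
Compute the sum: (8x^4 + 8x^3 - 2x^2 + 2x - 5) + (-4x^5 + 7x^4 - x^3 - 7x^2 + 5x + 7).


Align terms by degree and add:
  8x^4 + 8x^3 - 2x^2 + 2x - 5
  -4x^5 + 7x^4 - x^3 - 7x^2 + 5x + 7
= -4x^5 + 15x^4 + 7x^3 - 9x^2 + 7x + 2


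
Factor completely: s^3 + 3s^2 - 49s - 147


Try integer roots (divisors of -147). s=-7: p(-7)=0.
Divide out (s + 7): quotient is s^2 - 4s - 21.
Factor the quadratic: (s + 3)(s - 7)
Result: (s + 7)(s + 3)(s - 7)


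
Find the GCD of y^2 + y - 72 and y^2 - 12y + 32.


Factor each:
  y^2 + y - 72 = (y - 8)(y + 9)
  y^2 - 12y + 32 = (y - 8)(y - 4)
Common monic factor: y - 8


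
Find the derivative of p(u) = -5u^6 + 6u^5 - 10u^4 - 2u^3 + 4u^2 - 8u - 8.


Apply the power rule term by term:
  d/du(-5u^6) = -30u^5
  d/du(6u^5) = 30u^4
  d/du(-10u^4) = -40u^3
  d/du(-2u^3) = -6u^2
  d/du(4u^2) = 8u
  d/du(-8u) = -8
  d/du(-8) = 0
p'(u) = -30u^5 + 30u^4 - 40u^3 - 6u^2 + 8u - 8


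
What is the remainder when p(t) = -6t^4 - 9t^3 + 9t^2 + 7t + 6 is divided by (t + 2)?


By the Remainder Theorem, the remainder equals p(-2):
  -6*(-2)^4 = -96
  -9*(-2)^3 = 72
  9*(-2)^2 = 36
  7*(-2)^1 = -14
  constant: 6
Sum: -96 + 72 + 36 - 14 + 6 = 4


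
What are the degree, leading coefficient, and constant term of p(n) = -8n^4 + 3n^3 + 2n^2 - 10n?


Highest power of n is 4, with coefficient -8. Constant term is 0.
Degree = 4, leading coefficient = -8, constant term = 0


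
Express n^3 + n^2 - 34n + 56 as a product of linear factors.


Try integer roots (divisors of 56). n=-7: p(-7)=0.
Divide out (n + 7): quotient is n^2 - 6n + 8.
Factor the quadratic: (n - 2)(n - 4)
Result: (n + 7)(n - 2)(n - 4)


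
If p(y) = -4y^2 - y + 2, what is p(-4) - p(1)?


p(-4) = -58
p(1) = -3
p(-4) - p(1) = -58 + 3 = -55


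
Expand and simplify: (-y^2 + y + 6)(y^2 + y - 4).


Distribute each term of the first polynomial:
  (-y^2)(y^2 + y - 4) = -y^4 - y^3 + 4y^2
  (y)(y^2 + y - 4) = y^3 + y^2 - 4y
  (6)(y^2 + y - 4) = 6y^2 + 6y - 24
Sum: -y^4 + 11y^2 + 2y - 24


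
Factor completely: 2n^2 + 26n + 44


Roots satisfy r1 + r2 = -b/a = -13 and r1*r2 = c/a = 22.
So r1 = -2, r2 = -11.
2n^2 + 26n + 44 = 2(n - r1)(n - r2) = 2(n + 2)(n + 11)


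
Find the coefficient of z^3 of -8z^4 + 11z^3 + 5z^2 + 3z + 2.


Read off the coefficient of z^3: 11


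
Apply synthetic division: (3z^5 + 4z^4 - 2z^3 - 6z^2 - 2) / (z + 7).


Synthetic division with c = -7. Coefficients: 3, 4, -2, -6, 0, -2
Bring down 3.
  3 * -7 = -21; -21 + 4 = -17
  -17 * -7 = 119; 119 - 2 = 117
  117 * -7 = -819; -819 - 6 = -825
  -825 * -7 = 5775; 5775 + 0 = 5775
  5775 * -7 = -40425; -40425 - 2 = -40427
Quotient: 3z^4 - 17z^3 + 117z^2 - 825z + 5775, Remainder: -40427


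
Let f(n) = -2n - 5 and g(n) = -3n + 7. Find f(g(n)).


Substitute g(n) into f:
f(g(n)) = -2*(-3n + 7) + (-5)
Expand and combine: 6n - 19


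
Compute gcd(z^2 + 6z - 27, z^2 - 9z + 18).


Factor each:
  z^2 + 6z - 27 = (z - 3)(z + 9)
  z^2 - 9z + 18 = (z - 3)(z - 6)
Common monic factor: z - 3


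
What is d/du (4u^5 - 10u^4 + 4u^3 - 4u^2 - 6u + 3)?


Apply the power rule term by term:
  d/du(4u^5) = 20u^4
  d/du(-10u^4) = -40u^3
  d/du(4u^3) = 12u^2
  d/du(-4u^2) = -8u
  d/du(-6u) = -6
  d/du(3) = 0
p'(u) = 20u^4 - 40u^3 + 12u^2 - 8u - 6


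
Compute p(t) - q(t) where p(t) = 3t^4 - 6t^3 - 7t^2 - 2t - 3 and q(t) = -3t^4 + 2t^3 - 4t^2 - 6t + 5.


Distribute the minus sign:
  (3t^4 - 6t^3 - 7t^2 - 2t - 3)
- (-3t^4 + 2t^3 - 4t^2 - 6t + 5)
Negate second polynomial: 3t^4 - 2t^3 + 4t^2 + 6t - 5
Add: 6t^4 - 8t^3 - 3t^2 + 4t - 8


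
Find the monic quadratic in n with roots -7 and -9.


p(n) = (n + 7)(n + 9)
Expand: n^2 + 16n + 63


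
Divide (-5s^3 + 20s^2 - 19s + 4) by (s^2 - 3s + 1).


(-5s^3 + 20s^2 - 19s + 4) / (s^2 - 3s + 1)
Step 1: -5s * (s^2 - 3s + 1) = -5s^3 + 15s^2 - 5s; subtract.
Step 2: 5 * (s^2 - 3s + 1) = 5s^2 - 15s + 5; subtract.
Quotient: -5s + 5, Remainder: s - 1


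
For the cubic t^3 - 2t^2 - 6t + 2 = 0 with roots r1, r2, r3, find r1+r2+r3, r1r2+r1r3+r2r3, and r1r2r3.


Monic cubic t^3+bt^2+ct+d=0: sum=-b, pairwise sum=c, product=-d.
b=-2, c=-6, d=2
r1+r2+r3 = 2
r1r2+r1r3+r2r3 = -6
r1r2r3 = -2


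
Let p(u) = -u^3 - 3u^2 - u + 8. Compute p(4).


Using direct substitution:
  -1 * (4)^3 = -64
  -3 * (4)^2 = -48
  -1 * (4)^1 = -4
  constant: 8
Sum = -64 - 48 - 4 + 8 = -108


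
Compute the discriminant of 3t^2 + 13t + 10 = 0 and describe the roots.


D = b^2 - 4ac = (13)^2 - 4(3)(10) = 169 - 120 = 49
Since D > 0: two distinct rational roots


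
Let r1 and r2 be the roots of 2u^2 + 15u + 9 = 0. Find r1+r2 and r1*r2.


For au^2+bu+c=0: sum = -b/a, product = c/a.
a=2, b=15, c=9
Sum = -(15)/2 = -15/2
Product = (9)/2 = 9/2


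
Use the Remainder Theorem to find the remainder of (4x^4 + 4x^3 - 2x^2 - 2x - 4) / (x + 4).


By the Remainder Theorem, the remainder equals p(-4):
  4*(-4)^4 = 1024
  4*(-4)^3 = -256
  -2*(-4)^2 = -32
  -2*(-4)^1 = 8
  constant: -4
Sum: 1024 - 256 - 32 + 8 - 4 = 740


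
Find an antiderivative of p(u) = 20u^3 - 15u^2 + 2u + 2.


Reverse power rule on each term:
  ∫ 20u^3 du = 5u^4
  ∫ -15u^2 du = -5u^3
  ∫ 2u du = u^2
  ∫ 2 du = 2u
F(u) = 5u^4 - 5u^3 + u^2 + 2u + C


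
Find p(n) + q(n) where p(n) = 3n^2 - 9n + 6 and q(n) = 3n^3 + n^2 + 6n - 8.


Align terms by degree and add:
  3n^2 - 9n + 6
+ 3n^3 + n^2 + 6n - 8
= 3n^3 + 4n^2 - 3n - 2


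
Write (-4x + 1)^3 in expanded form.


Expand (-4x + 1)^3 by repeated multiplication:
  (-4x + 1)^2 = 16x^2 - 8x + 1
= -64x^3 + 48x^2 - 12x + 1


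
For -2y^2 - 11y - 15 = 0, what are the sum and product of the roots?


For ay^2+by+c=0: sum = -b/a, product = c/a.
a=-2, b=-11, c=-15
Sum = -(-11)/-2 = -11/2
Product = (-15)/-2 = 15/2


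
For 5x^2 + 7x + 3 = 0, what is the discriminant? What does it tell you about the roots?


D = b^2 - 4ac = (7)^2 - 4(5)(3) = 49 - 60 = -11
Since D < 0: two complex conjugate roots (no real roots)


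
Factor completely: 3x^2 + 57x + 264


Roots satisfy r1 + r2 = -b/a = -19 and r1*r2 = c/a = 88.
So r1 = -8, r2 = -11.
3x^2 + 57x + 264 = 3(x - r1)(x - r2) = 3(x + 8)(x + 11)


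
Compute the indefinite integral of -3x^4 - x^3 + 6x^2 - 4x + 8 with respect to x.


Reverse power rule on each term:
  ∫ -3x^4 dx = -(3/5)x^5
  ∫ -x^3 dx = -(1/4)x^4
  ∫ 6x^2 dx = 2x^3
  ∫ -4x dx = -2x^2
  ∫ 8 dx = 8x
F(x) = -(3/5)x^5 - (1/4)x^4 + 2x^3 - 2x^2 + 8x + C


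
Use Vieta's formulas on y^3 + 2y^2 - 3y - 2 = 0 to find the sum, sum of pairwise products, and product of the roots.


Monic cubic y^3+by^2+cy+d=0: sum=-b, pairwise sum=c, product=-d.
b=2, c=-3, d=-2
r1+r2+r3 = -2
r1r2+r1r3+r2r3 = -3
r1r2r3 = 2


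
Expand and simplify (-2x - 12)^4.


Expand (-2x - 12)^4 by repeated multiplication:
  (-2x - 12)^2 = 4x^2 + 48x + 144
  (-2x - 12)^3 = -8x^3 - 144x^2 - 864x - 1728
= 16x^4 + 384x^3 + 3456x^2 + 13824x + 20736


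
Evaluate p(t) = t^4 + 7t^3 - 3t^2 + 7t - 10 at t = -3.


Using direct substitution:
  1 * (-3)^4 = 81
  7 * (-3)^3 = -189
  -3 * (-3)^2 = -27
  7 * (-3)^1 = -21
  constant: -10
Sum = 81 - 189 - 27 - 21 - 10 = -166


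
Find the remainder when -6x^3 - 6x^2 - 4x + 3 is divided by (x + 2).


By the Remainder Theorem, the remainder equals p(-2):
  -6*(-2)^3 = 48
  -6*(-2)^2 = -24
  -4*(-2)^1 = 8
  constant: 3
Sum: 48 - 24 + 8 + 3 = 35


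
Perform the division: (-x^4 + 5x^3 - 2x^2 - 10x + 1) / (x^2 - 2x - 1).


(-x^4 + 5x^3 - 2x^2 - 10x + 1) / (x^2 - 2x - 1)
Step 1: -x^2 * (x^2 - 2x - 1) = -x^4 + 2x^3 + x^2; subtract.
Step 2: 3x * (x^2 - 2x - 1) = 3x^3 - 6x^2 - 3x; subtract.
Step 3: 3 * (x^2 - 2x - 1) = 3x^2 - 6x - 3; subtract.
Quotient: -x^2 + 3x + 3, Remainder: -x + 4


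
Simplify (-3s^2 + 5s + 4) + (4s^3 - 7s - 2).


Align terms by degree and add:
  -3s^2 + 5s + 4
+ 4s^3 - 7s - 2
= 4s^3 - 3s^2 - 2s + 2


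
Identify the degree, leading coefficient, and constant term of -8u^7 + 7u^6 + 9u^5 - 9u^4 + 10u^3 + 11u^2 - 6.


Highest power of u is 7, with coefficient -8. Constant term is -6.
Degree = 7, leading coefficient = -8, constant term = -6


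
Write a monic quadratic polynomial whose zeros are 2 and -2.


p(x) = (x - 2)(x + 2)
Expand: x^2 - 4


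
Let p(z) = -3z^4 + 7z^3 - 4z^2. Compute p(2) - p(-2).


p(2) = -8
p(-2) = -120
p(2) - p(-2) = -8 + 120 = 112


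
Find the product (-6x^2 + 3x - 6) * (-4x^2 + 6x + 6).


Distribute each term of the first polynomial:
  (-6x^2)(-4x^2 + 6x + 6) = 24x^4 - 36x^3 - 36x^2
  (3x)(-4x^2 + 6x + 6) = -12x^3 + 18x^2 + 18x
  (-6)(-4x^2 + 6x + 6) = 24x^2 - 36x - 36
Sum: 24x^4 - 48x^3 + 6x^2 - 18x - 36


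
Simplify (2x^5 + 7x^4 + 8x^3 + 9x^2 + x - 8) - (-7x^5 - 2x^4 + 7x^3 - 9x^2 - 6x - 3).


Distribute the minus sign:
  (2x^5 + 7x^4 + 8x^3 + 9x^2 + x - 8)
- (-7x^5 - 2x^4 + 7x^3 - 9x^2 - 6x - 3)
Negate second polynomial: 7x^5 + 2x^4 - 7x^3 + 9x^2 + 6x + 3
Add: 9x^5 + 9x^4 + x^3 + 18x^2 + 7x - 5


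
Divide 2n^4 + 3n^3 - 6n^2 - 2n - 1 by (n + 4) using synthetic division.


Synthetic division with c = -4. Coefficients: 2, 3, -6, -2, -1
Bring down 2.
  2 * -4 = -8; -8 + 3 = -5
  -5 * -4 = 20; 20 - 6 = 14
  14 * -4 = -56; -56 - 2 = -58
  -58 * -4 = 232; 232 - 1 = 231
Quotient: 2n^3 - 5n^2 + 14n - 58, Remainder: 231


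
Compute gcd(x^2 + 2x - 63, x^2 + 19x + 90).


Factor each:
  x^2 + 2x - 63 = (x + 9)(x - 7)
  x^2 + 19x + 90 = (x + 9)(x + 10)
Common monic factor: x + 9


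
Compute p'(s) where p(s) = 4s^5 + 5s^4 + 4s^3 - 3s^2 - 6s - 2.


Apply the power rule term by term:
  d/ds(4s^5) = 20s^4
  d/ds(5s^4) = 20s^3
  d/ds(4s^3) = 12s^2
  d/ds(-3s^2) = -6s
  d/ds(-6s) = -6
  d/ds(-2) = 0
p'(s) = 20s^4 + 20s^3 + 12s^2 - 6s - 6


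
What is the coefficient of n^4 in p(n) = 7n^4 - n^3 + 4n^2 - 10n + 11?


Read off the coefficient of n^4: 7


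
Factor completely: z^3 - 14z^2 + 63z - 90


Try integer roots (divisors of -90). z=6: p(6)=0.
Divide out (z - 6): quotient is z^2 - 8z + 15.
Factor the quadratic: (z - 3)(z - 5)
Result: (z - 6)(z - 3)(z - 5)


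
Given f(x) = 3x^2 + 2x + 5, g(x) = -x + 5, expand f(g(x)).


Substitute g(x) into f:
f(g(x)) = 3*(-x + 5)^2 + 2*(-x + 5) + 5
(-x + 5)^2 = x^2 - 10x + 25
Expand and combine: 3x^2 - 32x + 90


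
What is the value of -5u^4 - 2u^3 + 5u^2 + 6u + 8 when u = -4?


Using direct substitution:
  -5 * (-4)^4 = -1280
  -2 * (-4)^3 = 128
  5 * (-4)^2 = 80
  6 * (-4)^1 = -24
  constant: 8
Sum = -1280 + 128 + 80 - 24 + 8 = -1088


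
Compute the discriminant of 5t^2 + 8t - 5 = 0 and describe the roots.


D = b^2 - 4ac = (8)^2 - 4(5)(-5) = 64 + 100 = 164
Since D > 0: two distinct irrational roots


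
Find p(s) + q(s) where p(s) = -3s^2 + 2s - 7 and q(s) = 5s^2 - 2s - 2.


Align terms by degree and add:
  -3s^2 + 2s - 7
+ 5s^2 - 2s - 2
= 2s^2 - 9


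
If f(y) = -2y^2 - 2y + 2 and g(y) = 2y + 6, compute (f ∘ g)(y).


Substitute g(y) into f:
f(g(y)) = -2*(2y + 6)^2 + (-2)*(2y + 6) + 2
(2y + 6)^2 = 4y^2 + 24y + 36
Expand and combine: -8y^2 - 52y - 82


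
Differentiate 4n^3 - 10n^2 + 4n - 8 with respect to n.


Apply the power rule term by term:
  d/dn(4n^3) = 12n^2
  d/dn(-10n^2) = -20n
  d/dn(4n) = 4
  d/dn(-8) = 0
p'(n) = 12n^2 - 20n + 4


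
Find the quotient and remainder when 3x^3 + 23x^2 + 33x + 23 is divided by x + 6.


(3x^3 + 23x^2 + 33x + 23) / (x + 6)
Step 1: 3x^2 * (x + 6) = 3x^3 + 18x^2; subtract.
Step 2: 5x * (x + 6) = 5x^2 + 30x; subtract.
Step 3: 3 * (x + 6) = 3x + 18; subtract.
Quotient: 3x^2 + 5x + 3, Remainder: 5


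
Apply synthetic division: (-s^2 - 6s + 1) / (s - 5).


Synthetic division with c = 5. Coefficients: -1, -6, 1
Bring down -1.
  -1 * 5 = -5; -5 - 6 = -11
  -11 * 5 = -55; -55 + 1 = -54
Quotient: -s - 11, Remainder: -54


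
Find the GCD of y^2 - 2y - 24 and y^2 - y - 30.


Factor each:
  y^2 - 2y - 24 = (y - 6)(y + 4)
  y^2 - y - 30 = (y - 6)(y + 5)
Common monic factor: y - 6


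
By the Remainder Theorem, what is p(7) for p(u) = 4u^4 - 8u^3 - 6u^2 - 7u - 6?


By the Remainder Theorem, the remainder equals p(7):
  4*(7)^4 = 9604
  -8*(7)^3 = -2744
  -6*(7)^2 = -294
  -7*(7)^1 = -49
  constant: -6
Sum: 9604 - 2744 - 294 - 49 - 6 = 6511


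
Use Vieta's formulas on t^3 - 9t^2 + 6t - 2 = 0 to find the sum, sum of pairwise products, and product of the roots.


Monic cubic t^3+bt^2+ct+d=0: sum=-b, pairwise sum=c, product=-d.
b=-9, c=6, d=-2
r1+r2+r3 = 9
r1r2+r1r3+r2r3 = 6
r1r2r3 = 2


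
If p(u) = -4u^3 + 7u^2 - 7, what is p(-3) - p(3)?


p(-3) = 164
p(3) = -52
p(-3) - p(3) = 164 + 52 = 216


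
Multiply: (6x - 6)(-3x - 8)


Distribute each term of the first polynomial:
  (6x)(-3x - 8) = -18x^2 - 48x
  (-6)(-3x - 8) = 18x + 48
Sum: -18x^2 - 30x + 48


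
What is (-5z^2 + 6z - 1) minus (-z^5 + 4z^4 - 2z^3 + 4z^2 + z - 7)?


Distribute the minus sign:
  (-5z^2 + 6z - 1)
- (-z^5 + 4z^4 - 2z^3 + 4z^2 + z - 7)
Negate second polynomial: z^5 - 4z^4 + 2z^3 - 4z^2 - z + 7
Add: z^5 - 4z^4 + 2z^3 - 9z^2 + 5z + 6


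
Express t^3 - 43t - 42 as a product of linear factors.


Try integer roots (divisors of -42). t=-1: p(-1)=0.
Divide out (t + 1): quotient is t^2 - t - 42.
Factor the quadratic: (t + 6)(t - 7)
Result: (t + 1)(t + 6)(t - 7)


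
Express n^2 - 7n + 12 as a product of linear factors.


Roots satisfy r1 + r2 = -b/a = 7 and r1*r2 = c/a = 12.
So r1 = 3, r2 = 4.
n^2 - 7n + 12 = (n - r1)(n - r2) = (n - 3)(n - 4)


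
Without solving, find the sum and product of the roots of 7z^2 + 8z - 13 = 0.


For az^2+bz+c=0: sum = -b/a, product = c/a.
a=7, b=8, c=-13
Sum = -(8)/7 = -8/7
Product = (-13)/7 = -13/7


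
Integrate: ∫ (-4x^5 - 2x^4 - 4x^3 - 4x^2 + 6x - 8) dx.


Reverse power rule on each term:
  ∫ -4x^5 dx = -(2/3)x^6
  ∫ -2x^4 dx = -(2/5)x^5
  ∫ -4x^3 dx = -x^4
  ∫ -4x^2 dx = -(4/3)x^3
  ∫ 6x dx = 3x^2
  ∫ -8 dx = -8x
F(x) = -(2/3)x^6 - (2/5)x^5 - x^4 - (4/3)x^3 + 3x^2 - 8x + C


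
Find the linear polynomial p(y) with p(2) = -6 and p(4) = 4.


p(y) = my + b. Using p(2)=-6, p(4)=4:
m = (-6 - 4)/(2 - 4) = -10/-2 = 5
b = -6 - m*(2) = -6 - 10 = -16
p(y) = 5y - 16


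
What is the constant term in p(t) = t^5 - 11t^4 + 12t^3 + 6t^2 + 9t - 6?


Read off the constant term: -6


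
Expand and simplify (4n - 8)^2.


Expand (4n - 8)^2 by repeated multiplication:
= 16n^2 - 64n + 64


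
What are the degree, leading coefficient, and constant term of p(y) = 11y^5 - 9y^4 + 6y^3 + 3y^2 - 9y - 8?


Highest power of y is 5, with coefficient 11. Constant term is -8.
Degree = 5, leading coefficient = 11, constant term = -8


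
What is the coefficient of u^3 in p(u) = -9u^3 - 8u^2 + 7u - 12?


Read off the coefficient of u^3: -9


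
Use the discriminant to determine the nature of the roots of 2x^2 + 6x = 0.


D = b^2 - 4ac = (6)^2 - 4(2)(0) = 36 = 36
Since D > 0: two distinct rational roots


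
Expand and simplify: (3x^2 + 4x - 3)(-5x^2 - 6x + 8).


Distribute each term of the first polynomial:
  (3x^2)(-5x^2 - 6x + 8) = -15x^4 - 18x^3 + 24x^2
  (4x)(-5x^2 - 6x + 8) = -20x^3 - 24x^2 + 32x
  (-3)(-5x^2 - 6x + 8) = 15x^2 + 18x - 24
Sum: -15x^4 - 38x^3 + 15x^2 + 50x - 24


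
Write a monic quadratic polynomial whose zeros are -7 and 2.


p(x) = (x + 7)(x - 2)
Expand: x^2 + 5x - 14


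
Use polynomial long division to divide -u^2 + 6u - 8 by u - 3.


(-u^2 + 6u - 8) / (u - 3)
Step 1: -u * (u - 3) = -u^2 + 3u; subtract.
Step 2: 3 * (u - 3) = 3u - 9; subtract.
Quotient: -u + 3, Remainder: 1


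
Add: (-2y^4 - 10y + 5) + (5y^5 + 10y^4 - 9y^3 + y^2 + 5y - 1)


Align terms by degree and add:
  -2y^4 - 10y + 5
+ 5y^5 + 10y^4 - 9y^3 + y^2 + 5y - 1
= 5y^5 + 8y^4 - 9y^3 + y^2 - 5y + 4


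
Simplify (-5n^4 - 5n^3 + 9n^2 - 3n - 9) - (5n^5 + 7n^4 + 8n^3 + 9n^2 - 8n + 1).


Distribute the minus sign:
  (-5n^4 - 5n^3 + 9n^2 - 3n - 9)
- (5n^5 + 7n^4 + 8n^3 + 9n^2 - 8n + 1)
Negate second polynomial: -5n^5 - 7n^4 - 8n^3 - 9n^2 + 8n - 1
Add: -5n^5 - 12n^4 - 13n^3 + 5n - 10


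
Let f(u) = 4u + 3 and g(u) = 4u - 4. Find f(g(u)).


Substitute g(u) into f:
f(g(u)) = 4*(4u - 4) + 3
Expand and combine: 16u - 13


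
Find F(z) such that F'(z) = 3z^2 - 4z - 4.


Reverse power rule on each term:
  ∫ 3z^2 dz = z^3
  ∫ -4z dz = -2z^2
  ∫ -4 dz = -4z
F(z) = z^3 - 2z^2 - 4z + C


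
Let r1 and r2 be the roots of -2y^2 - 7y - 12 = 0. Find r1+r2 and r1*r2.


For ay^2+by+c=0: sum = -b/a, product = c/a.
a=-2, b=-7, c=-12
Sum = -(-7)/-2 = -7/2
Product = (-12)/-2 = 6


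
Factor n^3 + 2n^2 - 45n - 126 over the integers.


Try integer roots (divisors of -126). n=-6: p(-6)=0.
Divide out (n + 6): quotient is n^2 - 4n - 21.
Factor the quadratic: (n + 3)(n - 7)
Result: (n + 6)(n + 3)(n - 7)


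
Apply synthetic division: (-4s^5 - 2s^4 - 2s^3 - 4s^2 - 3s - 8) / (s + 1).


Synthetic division with c = -1. Coefficients: -4, -2, -2, -4, -3, -8
Bring down -4.
  -4 * -1 = 4; 4 - 2 = 2
  2 * -1 = -2; -2 - 2 = -4
  -4 * -1 = 4; 4 - 4 = 0
  0 * -1 = 0; 0 - 3 = -3
  -3 * -1 = 3; 3 - 8 = -5
Quotient: -4s^4 + 2s^3 - 4s^2 - 3, Remainder: -5


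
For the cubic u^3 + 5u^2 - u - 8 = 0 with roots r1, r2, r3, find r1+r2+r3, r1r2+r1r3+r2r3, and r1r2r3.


Monic cubic u^3+bu^2+cu+d=0: sum=-b, pairwise sum=c, product=-d.
b=5, c=-1, d=-8
r1+r2+r3 = -5
r1r2+r1r3+r2r3 = -1
r1r2r3 = 8


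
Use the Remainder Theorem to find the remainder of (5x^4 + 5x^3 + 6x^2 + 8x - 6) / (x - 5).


By the Remainder Theorem, the remainder equals p(5):
  5*(5)^4 = 3125
  5*(5)^3 = 625
  6*(5)^2 = 150
  8*(5)^1 = 40
  constant: -6
Sum: 3125 + 625 + 150 + 40 - 6 = 3934


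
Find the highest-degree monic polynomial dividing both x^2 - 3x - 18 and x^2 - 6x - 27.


Factor each:
  x^2 - 3x - 18 = (x + 3)(x - 6)
  x^2 - 6x - 27 = (x + 3)(x - 9)
Common monic factor: x + 3


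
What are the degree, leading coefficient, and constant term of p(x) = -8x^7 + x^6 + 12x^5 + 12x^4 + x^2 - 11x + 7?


Highest power of x is 7, with coefficient -8. Constant term is 7.
Degree = 7, leading coefficient = -8, constant term = 7


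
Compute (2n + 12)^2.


Expand (2n + 12)^2 by repeated multiplication:
= 4n^2 + 48n + 144


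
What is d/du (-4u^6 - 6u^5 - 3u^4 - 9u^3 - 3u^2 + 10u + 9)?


Apply the power rule term by term:
  d/du(-4u^6) = -24u^5
  d/du(-6u^5) = -30u^4
  d/du(-3u^4) = -12u^3
  d/du(-9u^3) = -27u^2
  d/du(-3u^2) = -6u
  d/du(10u) = 10
  d/du(9) = 0
p'(u) = -24u^5 - 30u^4 - 12u^3 - 27u^2 - 6u + 10


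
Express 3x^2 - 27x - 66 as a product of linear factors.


Roots satisfy r1 + r2 = -b/a = 9 and r1*r2 = c/a = -22.
So r1 = -2, r2 = 11.
3x^2 - 27x - 66 = 3(x - r1)(x - r2) = 3(x + 2)(x - 11)


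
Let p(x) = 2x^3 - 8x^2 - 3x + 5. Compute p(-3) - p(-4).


p(-3) = -112
p(-4) = -239
p(-3) - p(-4) = -112 + 239 = 127


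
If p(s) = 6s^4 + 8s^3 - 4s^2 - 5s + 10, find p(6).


Using direct substitution:
  6 * (6)^4 = 7776
  8 * (6)^3 = 1728
  -4 * (6)^2 = -144
  -5 * (6)^1 = -30
  constant: 10
Sum = 7776 + 1728 - 144 - 30 + 10 = 9340


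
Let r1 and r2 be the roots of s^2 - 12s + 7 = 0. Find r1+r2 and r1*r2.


For as^2+bs+c=0: sum = -b/a, product = c/a.
a=1, b=-12, c=7
Sum = -(-12)/1 = 12
Product = (7)/1 = 7


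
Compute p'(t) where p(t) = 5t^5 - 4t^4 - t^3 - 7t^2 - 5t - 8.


Apply the power rule term by term:
  d/dt(5t^5) = 25t^4
  d/dt(-4t^4) = -16t^3
  d/dt(-t^3) = -3t^2
  d/dt(-7t^2) = -14t
  d/dt(-5t) = -5
  d/dt(-8) = 0
p'(t) = 25t^4 - 16t^3 - 3t^2 - 14t - 5


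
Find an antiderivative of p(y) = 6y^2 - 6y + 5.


Reverse power rule on each term:
  ∫ 6y^2 dy = 2y^3
  ∫ -6y dy = -3y^2
  ∫ 5 dy = 5y
F(y) = 2y^3 - 3y^2 + 5y + C


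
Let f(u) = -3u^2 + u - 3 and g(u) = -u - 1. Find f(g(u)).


Substitute g(u) into f:
f(g(u)) = -3*(-u - 1)^2 + 1*(-u - 1) + (-3)
(-u - 1)^2 = u^2 + 2u + 1
Expand and combine: -3u^2 - 7u - 7


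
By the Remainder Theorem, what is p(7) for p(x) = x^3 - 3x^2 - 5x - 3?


By the Remainder Theorem, the remainder equals p(7):
  1*(7)^3 = 343
  -3*(7)^2 = -147
  -5*(7)^1 = -35
  constant: -3
Sum: 343 - 147 - 35 - 3 = 158


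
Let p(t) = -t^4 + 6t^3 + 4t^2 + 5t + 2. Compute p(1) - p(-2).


p(1) = 16
p(-2) = -56
p(1) - p(-2) = 16 + 56 = 72


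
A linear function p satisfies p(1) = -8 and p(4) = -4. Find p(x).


p(x) = mx + b. Using p(1)=-8, p(4)=-4:
m = (-8 + 4)/(1 - 4) = -4/-3 = 4/3
b = -8 - m*(1) = -8 - 4/3 = -28/3
p(x) = (4/3)x - (28/3)


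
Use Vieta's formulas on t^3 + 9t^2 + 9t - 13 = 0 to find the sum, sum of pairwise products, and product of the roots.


Monic cubic t^3+bt^2+ct+d=0: sum=-b, pairwise sum=c, product=-d.
b=9, c=9, d=-13
r1+r2+r3 = -9
r1r2+r1r3+r2r3 = 9
r1r2r3 = 13


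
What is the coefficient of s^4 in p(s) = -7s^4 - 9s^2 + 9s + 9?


Read off the coefficient of s^4: -7


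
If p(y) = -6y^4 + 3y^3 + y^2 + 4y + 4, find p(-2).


Using direct substitution:
  -6 * (-2)^4 = -96
  3 * (-2)^3 = -24
  1 * (-2)^2 = 4
  4 * (-2)^1 = -8
  constant: 4
Sum = -96 - 24 + 4 - 8 + 4 = -120


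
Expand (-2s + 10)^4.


Expand (-2s + 10)^4 by repeated multiplication:
  (-2s + 10)^2 = 4s^2 - 40s + 100
  (-2s + 10)^3 = -8s^3 + 120s^2 - 600s + 1000
= 16s^4 - 320s^3 + 2400s^2 - 8000s + 10000


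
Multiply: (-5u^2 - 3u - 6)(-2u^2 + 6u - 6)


Distribute each term of the first polynomial:
  (-5u^2)(-2u^2 + 6u - 6) = 10u^4 - 30u^3 + 30u^2
  (-3u)(-2u^2 + 6u - 6) = 6u^3 - 18u^2 + 18u
  (-6)(-2u^2 + 6u - 6) = 12u^2 - 36u + 36
Sum: 10u^4 - 24u^3 + 24u^2 - 18u + 36


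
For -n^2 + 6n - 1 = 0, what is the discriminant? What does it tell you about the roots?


D = b^2 - 4ac = (6)^2 - 4(-1)(-1) = 36 - 4 = 32
Since D > 0: two distinct irrational roots


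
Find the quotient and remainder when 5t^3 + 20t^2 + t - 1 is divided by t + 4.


(5t^3 + 20t^2 + t - 1) / (t + 4)
Step 1: 5t^2 * (t + 4) = 5t^3 + 20t^2; subtract.
Step 2: 0 * (t + 4) = 0; subtract.
Step 3: 1 * (t + 4) = t + 4; subtract.
Quotient: 5t^2 + 1, Remainder: -5


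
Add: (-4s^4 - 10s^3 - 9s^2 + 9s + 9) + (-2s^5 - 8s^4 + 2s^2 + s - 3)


Align terms by degree and add:
  -4s^4 - 10s^3 - 9s^2 + 9s + 9
  -2s^5 - 8s^4 + 2s^2 + s - 3
= -2s^5 - 12s^4 - 10s^3 - 7s^2 + 10s + 6


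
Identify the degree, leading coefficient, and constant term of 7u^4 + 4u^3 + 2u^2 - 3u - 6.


Highest power of u is 4, with coefficient 7. Constant term is -6.
Degree = 4, leading coefficient = 7, constant term = -6


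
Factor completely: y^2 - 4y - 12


Roots satisfy r1 + r2 = -b/a = 4 and r1*r2 = c/a = -12.
So r1 = 6, r2 = -2.
y^2 - 4y - 12 = (y - r1)(y - r2) = (y - 6)(y + 2)


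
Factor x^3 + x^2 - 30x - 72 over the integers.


Try integer roots (divisors of -72). x=-3: p(-3)=0.
Divide out (x + 3): quotient is x^2 - 2x - 24.
Factor the quadratic: (x + 4)(x - 6)
Result: (x + 3)(x + 4)(x - 6)


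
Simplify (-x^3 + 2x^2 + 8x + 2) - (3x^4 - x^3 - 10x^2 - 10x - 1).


Distribute the minus sign:
  (-x^3 + 2x^2 + 8x + 2)
- (3x^4 - x^3 - 10x^2 - 10x - 1)
Negate second polynomial: -3x^4 + x^3 + 10x^2 + 10x + 1
Add: -3x^4 + 12x^2 + 18x + 3


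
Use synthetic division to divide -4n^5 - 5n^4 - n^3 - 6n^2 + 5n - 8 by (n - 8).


Synthetic division with c = 8. Coefficients: -4, -5, -1, -6, 5, -8
Bring down -4.
  -4 * 8 = -32; -32 - 5 = -37
  -37 * 8 = -296; -296 - 1 = -297
  -297 * 8 = -2376; -2376 - 6 = -2382
  -2382 * 8 = -19056; -19056 + 5 = -19051
  -19051 * 8 = -152408; -152408 - 8 = -152416
Quotient: -4n^4 - 37n^3 - 297n^2 - 2382n - 19051, Remainder: -152416


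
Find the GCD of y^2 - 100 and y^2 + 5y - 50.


Factor each:
  y^2 - 100 = (y + 10)(y - 10)
  y^2 + 5y - 50 = (y + 10)(y - 5)
Common monic factor: y + 10


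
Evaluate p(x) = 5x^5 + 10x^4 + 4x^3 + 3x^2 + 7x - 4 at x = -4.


Using direct substitution:
  5 * (-4)^5 = -5120
  10 * (-4)^4 = 2560
  4 * (-4)^3 = -256
  3 * (-4)^2 = 48
  7 * (-4)^1 = -28
  constant: -4
Sum = -5120 + 2560 - 256 + 48 - 28 - 4 = -2800


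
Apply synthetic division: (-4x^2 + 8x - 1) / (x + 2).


Synthetic division with c = -2. Coefficients: -4, 8, -1
Bring down -4.
  -4 * -2 = 8; 8 + 8 = 16
  16 * -2 = -32; -32 - 1 = -33
Quotient: -4x + 16, Remainder: -33


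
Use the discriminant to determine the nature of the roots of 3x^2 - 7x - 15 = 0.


D = b^2 - 4ac = (-7)^2 - 4(3)(-15) = 49 + 180 = 229
Since D > 0: two distinct irrational roots


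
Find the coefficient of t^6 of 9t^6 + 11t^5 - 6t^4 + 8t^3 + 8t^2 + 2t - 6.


Read off the coefficient of t^6: 9


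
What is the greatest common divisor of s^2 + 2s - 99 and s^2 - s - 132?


Factor each:
  s^2 + 2s - 99 = (s + 11)(s - 9)
  s^2 - s - 132 = (s + 11)(s - 12)
Common monic factor: s + 11


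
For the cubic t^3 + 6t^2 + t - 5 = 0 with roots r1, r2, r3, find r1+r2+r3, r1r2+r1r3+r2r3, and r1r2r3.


Monic cubic t^3+bt^2+ct+d=0: sum=-b, pairwise sum=c, product=-d.
b=6, c=1, d=-5
r1+r2+r3 = -6
r1r2+r1r3+r2r3 = 1
r1r2r3 = 5


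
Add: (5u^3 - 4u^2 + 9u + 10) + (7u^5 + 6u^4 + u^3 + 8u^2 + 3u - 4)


Align terms by degree and add:
  5u^3 - 4u^2 + 9u + 10
+ 7u^5 + 6u^4 + u^3 + 8u^2 + 3u - 4
= 7u^5 + 6u^4 + 6u^3 + 4u^2 + 12u + 6


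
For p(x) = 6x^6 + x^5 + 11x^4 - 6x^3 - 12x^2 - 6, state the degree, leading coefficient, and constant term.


Highest power of x is 6, with coefficient 6. Constant term is -6.
Degree = 6, leading coefficient = 6, constant term = -6


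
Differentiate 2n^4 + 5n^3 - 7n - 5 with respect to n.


Apply the power rule term by term:
  d/dn(2n^4) = 8n^3
  d/dn(5n^3) = 15n^2
  d/dn(-7n) = -7
  d/dn(-5) = 0
p'(n) = 8n^3 + 15n^2 - 7


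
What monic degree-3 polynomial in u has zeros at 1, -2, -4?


p(u) = (u - 1)(u + 2)(u + 4)
Expand: u^3 + 5u^2 + 2u - 8


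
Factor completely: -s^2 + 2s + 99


Roots satisfy r1 + r2 = -b/a = 2 and r1*r2 = c/a = -99.
So r1 = -9, r2 = 11.
-s^2 + 2s + 99 = -(s - r1)(s - r2) = -(s + 9)(s - 11)


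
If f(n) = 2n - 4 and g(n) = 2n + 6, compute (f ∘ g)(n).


Substitute g(n) into f:
f(g(n)) = 2*(2n + 6) + (-4)
Expand and combine: 4n + 8
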